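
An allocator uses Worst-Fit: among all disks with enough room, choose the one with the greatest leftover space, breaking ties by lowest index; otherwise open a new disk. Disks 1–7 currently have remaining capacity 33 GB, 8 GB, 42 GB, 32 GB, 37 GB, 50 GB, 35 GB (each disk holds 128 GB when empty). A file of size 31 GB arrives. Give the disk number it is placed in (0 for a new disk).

Disks with room: disk 1 (33 GB), disk 3 (42 GB), disk 4 (32 GB), disk 5 (37 GB), disk 6 (50 GB), disk 7 (35 GB).
Most room is disk 6 with 50 GB free.

6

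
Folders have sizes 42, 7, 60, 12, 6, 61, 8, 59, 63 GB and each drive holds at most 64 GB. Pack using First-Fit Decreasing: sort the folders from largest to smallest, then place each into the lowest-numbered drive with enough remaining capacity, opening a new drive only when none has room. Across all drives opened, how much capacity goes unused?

Sorted descending: 63, 61, 60, 59, 42, 12, 8, 7, 6.
Put 63 GB in drive 1; 1 GB remain.
Put 61 GB in drive 2; 3 GB remain.
Put 60 GB in drive 3; 4 GB remain.
Put 59 GB in drive 4; 5 GB remain.
Put 42 GB in drive 5; 22 GB remain.
Put 12 GB in drive 5; 10 GB remain.
Put 8 GB in drive 5; 2 GB remain.
Put 7 GB in drive 6; 57 GB remain.
Put 6 GB in drive 6; 51 GB remain.
6 drives × 64 GB = 384 GB; used 318 GB; unused 66 GB.

66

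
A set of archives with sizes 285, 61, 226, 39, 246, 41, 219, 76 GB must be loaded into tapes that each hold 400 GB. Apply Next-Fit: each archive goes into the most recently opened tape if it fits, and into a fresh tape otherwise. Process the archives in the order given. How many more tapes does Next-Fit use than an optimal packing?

0

Next-Fit: [285,61] [226,39] [246,41] [219,76] → 4 tapes.
4 archives exceed 200 GB (half the capacity), and no two of those can share a tape, so at least 4 tapes are needed.
So 4 is already optimal.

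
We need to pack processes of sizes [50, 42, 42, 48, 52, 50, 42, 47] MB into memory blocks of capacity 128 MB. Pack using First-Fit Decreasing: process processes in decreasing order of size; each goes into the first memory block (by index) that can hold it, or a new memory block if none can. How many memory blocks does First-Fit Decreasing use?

4

Sorted descending: 52, 50, 50, 48, 47, 42, 42, 42.
memory block 1: place 52 MB, 76 MB left
memory block 1: place 50 MB, 26 MB left
memory block 2: place 50 MB, 78 MB left
memory block 2: place 48 MB, 30 MB left
memory block 3: place 47 MB, 81 MB left
memory block 3: place 42 MB, 39 MB left
memory block 4: place 42 MB, 86 MB left
memory block 4: place 42 MB, 44 MB left
Final memory blocks: [52,50] [50,48] [47,42] [42,42].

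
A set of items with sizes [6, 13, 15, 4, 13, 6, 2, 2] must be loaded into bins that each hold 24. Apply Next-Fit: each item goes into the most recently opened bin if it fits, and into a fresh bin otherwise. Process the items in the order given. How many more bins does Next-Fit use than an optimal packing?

Next-Fit: [6,13] [15,4] [13,6,2,2] → 3 bins.
Total size 61; any packing needs at least ⌈61/24⌉ = 3 bins.
So 3 is already optimal.

0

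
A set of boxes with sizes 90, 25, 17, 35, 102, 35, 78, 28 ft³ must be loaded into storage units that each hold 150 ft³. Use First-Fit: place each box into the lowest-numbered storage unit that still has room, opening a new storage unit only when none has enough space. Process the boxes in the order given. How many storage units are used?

3

90 ft³ → storage unit 1 (remaining 60 ft³)
25 ft³ → storage unit 1 (remaining 35 ft³)
17 ft³ → storage unit 1 (remaining 18 ft³)
35 ft³ → storage unit 2 (remaining 115 ft³)
102 ft³ → storage unit 2 (remaining 13 ft³)
35 ft³ → storage unit 3 (remaining 115 ft³)
78 ft³ → storage unit 3 (remaining 37 ft³)
28 ft³ → storage unit 3 (remaining 9 ft³)
Final storage units: [90,25,17] [35,102] [35,78,28].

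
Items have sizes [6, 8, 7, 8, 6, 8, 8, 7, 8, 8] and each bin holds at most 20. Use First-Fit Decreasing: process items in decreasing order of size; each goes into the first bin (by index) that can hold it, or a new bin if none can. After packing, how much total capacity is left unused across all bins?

Sorted descending: 8, 8, 8, 8, 8, 8, 7, 7, 6, 6.
Put 8 in bin 1; 12 remain.
Put 8 in bin 1; 4 remain.
Put 8 in bin 2; 12 remain.
Put 8 in bin 2; 4 remain.
Put 8 in bin 3; 12 remain.
Put 8 in bin 3; 4 remain.
Put 7 in bin 4; 13 remain.
Put 7 in bin 4; 6 remain.
Put 6 in bin 4; 0 remain.
Put 6 in bin 5; 14 remain.
5 bins × 20 = 100; used 74; unused 26.

26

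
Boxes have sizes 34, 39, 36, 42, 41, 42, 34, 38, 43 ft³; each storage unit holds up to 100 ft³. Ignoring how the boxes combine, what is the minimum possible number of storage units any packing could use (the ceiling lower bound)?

Total size = 34 + 39 + 36 + 42 + 41 + 42 + 34 + 38 + 43 = 349 ft³.
⌈349 / 100⌉ = 4.

4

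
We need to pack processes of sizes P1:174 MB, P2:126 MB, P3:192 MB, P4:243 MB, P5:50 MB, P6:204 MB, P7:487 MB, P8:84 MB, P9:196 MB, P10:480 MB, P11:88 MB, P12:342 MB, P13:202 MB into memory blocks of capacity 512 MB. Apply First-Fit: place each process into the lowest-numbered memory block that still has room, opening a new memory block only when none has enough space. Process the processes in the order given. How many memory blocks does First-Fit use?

7

memory block 1: place P1 (174 MB), 338 MB left
memory block 1: place P2 (126 MB), 212 MB left
memory block 1: place P3 (192 MB), 20 MB left
memory block 2: place P4 (243 MB), 269 MB left
memory block 2: place P5 (50 MB), 219 MB left
memory block 2: place P6 (204 MB), 15 MB left
memory block 3: place P7 (487 MB), 25 MB left
memory block 4: place P8 (84 MB), 428 MB left
memory block 4: place P9 (196 MB), 232 MB left
memory block 5: place P10 (480 MB), 32 MB left
memory block 4: place P11 (88 MB), 144 MB left
memory block 6: place P12 (342 MB), 170 MB left
memory block 7: place P13 (202 MB), 310 MB left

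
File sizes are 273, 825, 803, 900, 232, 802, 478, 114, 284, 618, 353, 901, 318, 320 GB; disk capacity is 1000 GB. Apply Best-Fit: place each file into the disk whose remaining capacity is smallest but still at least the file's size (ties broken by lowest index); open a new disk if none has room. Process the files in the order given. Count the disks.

Put 273 GB in disk 1; 727 GB remain.
Put 825 GB in disk 2; 175 GB remain.
Put 803 GB in disk 3; 197 GB remain.
Put 900 GB in disk 4; 100 GB remain.
Put 232 GB in disk 1; 495 GB remain.
Put 802 GB in disk 5; 198 GB remain.
Put 478 GB in disk 1; 17 GB remain.
Put 114 GB in disk 2; 61 GB remain.
Put 284 GB in disk 6; 716 GB remain.
Put 618 GB in disk 6; 98 GB remain.
Put 353 GB in disk 7; 647 GB remain.
Put 901 GB in disk 8; 99 GB remain.
Put 318 GB in disk 7; 329 GB remain.
Put 320 GB in disk 7; 9 GB remain.

8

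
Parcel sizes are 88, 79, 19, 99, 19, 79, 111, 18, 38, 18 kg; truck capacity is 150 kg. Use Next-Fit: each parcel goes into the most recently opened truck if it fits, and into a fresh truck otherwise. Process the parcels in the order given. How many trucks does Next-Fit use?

truck 1: place 88 kg, 62 kg left
truck 2: place 79 kg, 71 kg left
truck 2: place 19 kg, 52 kg left
truck 3: place 99 kg, 51 kg left
truck 3: place 19 kg, 32 kg left
truck 4: place 79 kg, 71 kg left
truck 5: place 111 kg, 39 kg left
truck 5: place 18 kg, 21 kg left
truck 6: place 38 kg, 112 kg left
truck 6: place 18 kg, 94 kg left

6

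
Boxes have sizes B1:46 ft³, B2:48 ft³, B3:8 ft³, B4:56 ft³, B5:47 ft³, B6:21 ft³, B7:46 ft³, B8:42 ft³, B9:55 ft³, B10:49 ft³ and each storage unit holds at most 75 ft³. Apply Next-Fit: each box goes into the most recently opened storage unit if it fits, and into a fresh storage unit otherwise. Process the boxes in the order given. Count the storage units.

8

storage unit 1: place B1 (46 ft³), 29 ft³ left
storage unit 2: place B2 (48 ft³), 27 ft³ left
storage unit 2: place B3 (8 ft³), 19 ft³ left
storage unit 3: place B4 (56 ft³), 19 ft³ left
storage unit 4: place B5 (47 ft³), 28 ft³ left
storage unit 4: place B6 (21 ft³), 7 ft³ left
storage unit 5: place B7 (46 ft³), 29 ft³ left
storage unit 6: place B8 (42 ft³), 33 ft³ left
storage unit 7: place B9 (55 ft³), 20 ft³ left
storage unit 8: place B10 (49 ft³), 26 ft³ left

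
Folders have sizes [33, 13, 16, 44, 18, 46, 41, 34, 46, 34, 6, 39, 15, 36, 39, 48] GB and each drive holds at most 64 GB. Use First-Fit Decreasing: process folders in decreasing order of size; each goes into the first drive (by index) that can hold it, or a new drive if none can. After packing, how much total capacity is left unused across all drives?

196

Sorted descending: 48, 46, 46, 44, 41, 39, 39, 36, 34, 34, 33, 18, 16, 15, 13, 6.
Put 48 GB in drive 1; 16 GB remain.
Put 46 GB in drive 2; 18 GB remain.
Put 46 GB in drive 3; 18 GB remain.
Put 44 GB in drive 4; 20 GB remain.
Put 41 GB in drive 5; 23 GB remain.
Put 39 GB in drive 6; 25 GB remain.
Put 39 GB in drive 7; 25 GB remain.
Put 36 GB in drive 8; 28 GB remain.
Put 34 GB in drive 9; 30 GB remain.
Put 34 GB in drive 10; 30 GB remain.
Put 33 GB in drive 11; 31 GB remain.
Put 18 GB in drive 2; 0 GB remain.
Put 16 GB in drive 1; 0 GB remain.
Put 15 GB in drive 3; 3 GB remain.
Put 13 GB in drive 4; 7 GB remain.
Put 6 GB in drive 4; 1 GB remain.
11 drives × 64 GB = 704 GB; used 508 GB; unused 196 GB.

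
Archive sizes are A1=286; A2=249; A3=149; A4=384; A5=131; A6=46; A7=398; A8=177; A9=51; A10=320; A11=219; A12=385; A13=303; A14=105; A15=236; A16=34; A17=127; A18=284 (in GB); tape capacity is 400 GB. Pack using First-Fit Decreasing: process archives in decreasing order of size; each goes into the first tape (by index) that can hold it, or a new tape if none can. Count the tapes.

Sorted descending: 398, 385, 384, 320, 303, 286, 284, 249, 236, 219, 177, 149, 131, 127, 105, 51, 46, 34.
398 GB → tape 1 (remaining 2 GB)
385 GB → tape 2 (remaining 15 GB)
384 GB → tape 3 (remaining 16 GB)
320 GB → tape 4 (remaining 80 GB)
303 GB → tape 5 (remaining 97 GB)
286 GB → tape 6 (remaining 114 GB)
284 GB → tape 7 (remaining 116 GB)
249 GB → tape 8 (remaining 151 GB)
236 GB → tape 9 (remaining 164 GB)
219 GB → tape 10 (remaining 181 GB)
177 GB → tape 10 (remaining 4 GB)
149 GB → tape 8 (remaining 2 GB)
131 GB → tape 9 (remaining 33 GB)
127 GB → tape 11 (remaining 273 GB)
105 GB → tape 6 (remaining 9 GB)
51 GB → tape 4 (remaining 29 GB)
46 GB → tape 5 (remaining 51 GB)
34 GB → tape 5 (remaining 17 GB)
Final tapes: [398] [385] [384] [320,51] [303,46,34] [286,105] [284] [249,149] [236,131] [219,177] [127].

11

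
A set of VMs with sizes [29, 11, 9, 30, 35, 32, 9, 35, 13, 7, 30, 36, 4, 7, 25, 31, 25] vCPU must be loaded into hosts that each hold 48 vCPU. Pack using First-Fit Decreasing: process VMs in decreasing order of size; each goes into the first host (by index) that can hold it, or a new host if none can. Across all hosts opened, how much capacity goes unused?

112

Sorted descending: 36, 35, 35, 32, 31, 30, 30, 29, 25, 25, 13, 11, 9, 9, 7, 7, 4.
host 1: place 36 vCPU, 12 vCPU left
host 2: place 35 vCPU, 13 vCPU left
host 3: place 35 vCPU, 13 vCPU left
host 4: place 32 vCPU, 16 vCPU left
host 5: place 31 vCPU, 17 vCPU left
host 6: place 30 vCPU, 18 vCPU left
host 7: place 30 vCPU, 18 vCPU left
host 8: place 29 vCPU, 19 vCPU left
host 9: place 25 vCPU, 23 vCPU left
host 10: place 25 vCPU, 23 vCPU left
host 2: place 13 vCPU, 0 vCPU left
host 1: place 11 vCPU, 1 vCPU left
host 3: place 9 vCPU, 4 vCPU left
host 4: place 9 vCPU, 7 vCPU left
host 4: place 7 vCPU, 0 vCPU left
host 5: place 7 vCPU, 10 vCPU left
host 3: place 4 vCPU, 0 vCPU left
10 hosts × 48 vCPU = 480 vCPU; used 368 vCPU; unused 112 vCPU.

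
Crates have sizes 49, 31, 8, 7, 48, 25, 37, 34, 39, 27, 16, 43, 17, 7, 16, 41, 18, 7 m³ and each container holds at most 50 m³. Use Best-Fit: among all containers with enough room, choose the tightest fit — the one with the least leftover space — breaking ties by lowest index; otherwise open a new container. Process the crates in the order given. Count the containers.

container 1: place 49 m³, 1 m³ left
container 2: place 31 m³, 19 m³ left
container 2: place 8 m³, 11 m³ left
container 2: place 7 m³, 4 m³ left
container 3: place 48 m³, 2 m³ left
container 4: place 25 m³, 25 m³ left
container 5: place 37 m³, 13 m³ left
container 6: place 34 m³, 16 m³ left
container 7: place 39 m³, 11 m³ left
container 8: place 27 m³, 23 m³ left
container 6: place 16 m³, 0 m³ left
container 9: place 43 m³, 7 m³ left
container 8: place 17 m³, 6 m³ left
container 9: place 7 m³, 0 m³ left
container 4: place 16 m³, 9 m³ left
container 10: place 41 m³, 9 m³ left
container 11: place 18 m³, 32 m³ left
container 4: place 7 m³, 2 m³ left
Final containers: [49] [31,8,7] [48] [25,16,7] [37] [34,16] [39] [27,17] [43,7] [41] [18].

11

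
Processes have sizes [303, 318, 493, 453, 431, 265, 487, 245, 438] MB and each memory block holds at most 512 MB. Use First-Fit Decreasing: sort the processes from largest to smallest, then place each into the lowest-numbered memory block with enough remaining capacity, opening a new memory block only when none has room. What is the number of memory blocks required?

Sorted descending: 493, 487, 453, 438, 431, 318, 303, 265, 245.
memory block 1: place 493 MB, 19 MB left
memory block 2: place 487 MB, 25 MB left
memory block 3: place 453 MB, 59 MB left
memory block 4: place 438 MB, 74 MB left
memory block 5: place 431 MB, 81 MB left
memory block 6: place 318 MB, 194 MB left
memory block 7: place 303 MB, 209 MB left
memory block 8: place 265 MB, 247 MB left
memory block 8: place 245 MB, 2 MB left
Final memory blocks: [493] [487] [453] [438] [431] [318] [303] [265,245].

8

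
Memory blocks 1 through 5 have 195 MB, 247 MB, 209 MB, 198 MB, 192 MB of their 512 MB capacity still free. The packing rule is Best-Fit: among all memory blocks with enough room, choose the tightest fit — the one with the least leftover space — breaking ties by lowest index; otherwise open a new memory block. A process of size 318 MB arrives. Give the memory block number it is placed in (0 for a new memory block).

No memory block has ≥ 318 MB free, so a new memory block is opened.

0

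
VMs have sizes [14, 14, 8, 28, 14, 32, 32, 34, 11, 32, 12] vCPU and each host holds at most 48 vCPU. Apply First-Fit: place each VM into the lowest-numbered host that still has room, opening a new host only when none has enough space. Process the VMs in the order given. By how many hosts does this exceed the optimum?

First-Fit: [14,14,8,11] [28,14] [32,12] [32] [34] [32] → 6 hosts.
Total size 231 vCPU; any packing needs at least ⌈231/48⌉ = 5 hosts.
An optimal packing achieves that bound: [34,14] [32,14] [32,14] [32,12] [28,11,8] → 5 hosts.
Excess: 6 − 5 = 1.

1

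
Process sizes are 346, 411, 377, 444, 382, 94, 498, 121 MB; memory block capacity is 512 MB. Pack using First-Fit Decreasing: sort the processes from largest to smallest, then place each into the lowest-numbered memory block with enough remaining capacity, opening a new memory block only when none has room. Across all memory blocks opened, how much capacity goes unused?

Sorted descending: 498, 444, 411, 382, 377, 346, 121, 94.
memory block 1: place 498 MB, 14 MB left
memory block 2: place 444 MB, 68 MB left
memory block 3: place 411 MB, 101 MB left
memory block 4: place 382 MB, 130 MB left
memory block 5: place 377 MB, 135 MB left
memory block 6: place 346 MB, 166 MB left
memory block 4: place 121 MB, 9 MB left
memory block 3: place 94 MB, 7 MB left
6 memory blocks × 512 MB = 3072 MB; used 2673 MB; unused 399 MB.

399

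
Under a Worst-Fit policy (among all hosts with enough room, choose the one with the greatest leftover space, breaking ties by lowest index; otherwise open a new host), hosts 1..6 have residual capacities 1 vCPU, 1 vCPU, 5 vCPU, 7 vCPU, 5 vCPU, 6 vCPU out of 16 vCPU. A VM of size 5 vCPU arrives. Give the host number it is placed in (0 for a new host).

Hosts with room: host 3 (5 vCPU), host 4 (7 vCPU), host 5 (5 vCPU), host 6 (6 vCPU).
Most room is host 4 with 7 vCPU free.

4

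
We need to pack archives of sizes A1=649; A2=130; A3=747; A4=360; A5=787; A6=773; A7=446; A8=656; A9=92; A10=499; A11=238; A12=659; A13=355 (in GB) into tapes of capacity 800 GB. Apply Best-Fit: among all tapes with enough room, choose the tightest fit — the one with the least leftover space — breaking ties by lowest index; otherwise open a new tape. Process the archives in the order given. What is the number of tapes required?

9

Put A1 (649 GB) in tape 1; 151 GB remain.
Put A2 (130 GB) in tape 1; 21 GB remain.
Put A3 (747 GB) in tape 2; 53 GB remain.
Put A4 (360 GB) in tape 3; 440 GB remain.
Put A5 (787 GB) in tape 4; 13 GB remain.
Put A6 (773 GB) in tape 5; 27 GB remain.
Put A7 (446 GB) in tape 6; 354 GB remain.
Put A8 (656 GB) in tape 7; 144 GB remain.
Put A9 (92 GB) in tape 7; 52 GB remain.
Put A10 (499 GB) in tape 8; 301 GB remain.
Put A11 (238 GB) in tape 8; 63 GB remain.
Put A12 (659 GB) in tape 9; 141 GB remain.
Put A13 (355 GB) in tape 3; 85 GB remain.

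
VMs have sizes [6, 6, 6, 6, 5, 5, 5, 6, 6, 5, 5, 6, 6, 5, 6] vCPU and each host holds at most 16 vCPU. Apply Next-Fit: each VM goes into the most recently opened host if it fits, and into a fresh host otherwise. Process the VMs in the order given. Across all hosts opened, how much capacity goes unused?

28

host 1: place 6 vCPU, 10 vCPU left
host 1: place 6 vCPU, 4 vCPU left
host 2: place 6 vCPU, 10 vCPU left
host 2: place 6 vCPU, 4 vCPU left
host 3: place 5 vCPU, 11 vCPU left
host 3: place 5 vCPU, 6 vCPU left
host 3: place 5 vCPU, 1 vCPU left
host 4: place 6 vCPU, 10 vCPU left
host 4: place 6 vCPU, 4 vCPU left
host 5: place 5 vCPU, 11 vCPU left
host 5: place 5 vCPU, 6 vCPU left
host 5: place 6 vCPU, 0 vCPU left
host 6: place 6 vCPU, 10 vCPU left
host 6: place 5 vCPU, 5 vCPU left
host 7: place 6 vCPU, 10 vCPU left
7 hosts × 16 vCPU = 112 vCPU; used 84 vCPU; unused 28 vCPU.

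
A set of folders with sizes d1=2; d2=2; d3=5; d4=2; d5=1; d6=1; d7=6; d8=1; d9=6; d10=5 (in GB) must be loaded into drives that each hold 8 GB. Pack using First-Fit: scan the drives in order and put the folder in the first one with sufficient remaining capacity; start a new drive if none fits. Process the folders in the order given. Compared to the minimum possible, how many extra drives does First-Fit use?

1

First-Fit: [2,2,2,1,1] [5,1] [6] [6] [5] → 5 drives.
Total size 31 GB; any packing needs at least ⌈31/8⌉ = 4 drives.
An optimal packing achieves that bound: [6,2] [6,2] [5,2,1] [5,1,1] → 4 drives.
Excess: 5 − 4 = 1.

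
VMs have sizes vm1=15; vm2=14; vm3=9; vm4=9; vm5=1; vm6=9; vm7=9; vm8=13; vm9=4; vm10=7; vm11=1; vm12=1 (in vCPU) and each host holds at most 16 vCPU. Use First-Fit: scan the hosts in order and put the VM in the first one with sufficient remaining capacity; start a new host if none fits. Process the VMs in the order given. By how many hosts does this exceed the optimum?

0

First-Fit: [15,1] [14,1,1] [9,4] [9,7] [9] [9] [13] → 7 hosts.
7 VMs exceed 8 vCPU (half the capacity), and no two of those can share a host, so at least 7 hosts are needed.
So 7 is already optimal.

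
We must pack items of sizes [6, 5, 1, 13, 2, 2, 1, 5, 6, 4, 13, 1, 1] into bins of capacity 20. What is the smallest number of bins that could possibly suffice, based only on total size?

3

Total size = 6 + 5 + 1 + 13 + 2 + 2 + 1 + 5 + 6 + 4 + 13 + 1 + 1 = 60.
⌈60 / 20⌉ = 3.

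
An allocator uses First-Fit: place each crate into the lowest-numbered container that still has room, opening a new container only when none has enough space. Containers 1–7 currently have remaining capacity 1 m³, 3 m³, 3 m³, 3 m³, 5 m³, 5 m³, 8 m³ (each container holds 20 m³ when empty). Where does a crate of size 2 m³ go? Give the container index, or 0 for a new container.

2

Containers with room: container 2 (3 m³), container 3 (3 m³), container 4 (3 m³), container 5 (5 m³), container 6 (5 m³), container 7 (8 m³).
The first with room is container 2.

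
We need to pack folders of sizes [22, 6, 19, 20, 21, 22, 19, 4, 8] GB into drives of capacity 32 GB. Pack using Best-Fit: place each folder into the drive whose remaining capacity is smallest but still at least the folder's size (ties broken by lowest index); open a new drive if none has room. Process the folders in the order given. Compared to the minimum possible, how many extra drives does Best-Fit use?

Best-Fit: [22,6,4] [19] [20] [21] [22,8] [19] → 6 drives.
6 folders exceed 16 GB (half the capacity), and no two of those can share a drive, so at least 6 drives are needed.
So 6 is already optimal.

0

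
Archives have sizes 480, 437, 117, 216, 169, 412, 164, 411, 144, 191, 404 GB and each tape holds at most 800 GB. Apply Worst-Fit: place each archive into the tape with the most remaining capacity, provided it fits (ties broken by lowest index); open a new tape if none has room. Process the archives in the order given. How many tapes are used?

5

tape 1: place 480 GB, 320 GB left
tape 2: place 437 GB, 363 GB left
tape 2: place 117 GB, 246 GB left
tape 1: place 216 GB, 104 GB left
tape 2: place 169 GB, 77 GB left
tape 3: place 412 GB, 388 GB left
tape 3: place 164 GB, 224 GB left
tape 4: place 411 GB, 389 GB left
tape 4: place 144 GB, 245 GB left
tape 4: place 191 GB, 54 GB left
tape 5: place 404 GB, 396 GB left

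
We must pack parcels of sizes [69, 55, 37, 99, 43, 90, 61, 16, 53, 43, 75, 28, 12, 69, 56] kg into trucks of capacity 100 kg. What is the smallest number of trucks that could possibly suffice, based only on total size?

9

Total size = 69 + 55 + 37 + 99 + 43 + 90 + 61 + 16 + 53 + 43 + 75 + 28 + 12 + 69 + 56 = 806 kg.
⌈806 / 100⌉ = 9.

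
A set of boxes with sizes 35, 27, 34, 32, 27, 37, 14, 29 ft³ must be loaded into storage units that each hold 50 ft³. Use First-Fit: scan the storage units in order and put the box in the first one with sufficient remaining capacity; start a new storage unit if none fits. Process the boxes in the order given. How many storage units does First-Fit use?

35 ft³ → storage unit 1 (remaining 15 ft³)
27 ft³ → storage unit 2 (remaining 23 ft³)
34 ft³ → storage unit 3 (remaining 16 ft³)
32 ft³ → storage unit 4 (remaining 18 ft³)
27 ft³ → storage unit 5 (remaining 23 ft³)
37 ft³ → storage unit 6 (remaining 13 ft³)
14 ft³ → storage unit 1 (remaining 1 ft³)
29 ft³ → storage unit 7 (remaining 21 ft³)

7 storage units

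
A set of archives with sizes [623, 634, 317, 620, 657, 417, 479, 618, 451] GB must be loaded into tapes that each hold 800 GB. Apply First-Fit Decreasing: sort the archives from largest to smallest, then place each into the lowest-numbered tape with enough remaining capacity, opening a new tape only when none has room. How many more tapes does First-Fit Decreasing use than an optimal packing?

First-Fit Decreasing: [657] [634] [623] [620] [618] [479,317] [451] [417] → 8 tapes.
8 archives exceed 400 GB (half the capacity), and no two of those can share a tape, so at least 8 tapes are needed.
So 8 is already optimal.

0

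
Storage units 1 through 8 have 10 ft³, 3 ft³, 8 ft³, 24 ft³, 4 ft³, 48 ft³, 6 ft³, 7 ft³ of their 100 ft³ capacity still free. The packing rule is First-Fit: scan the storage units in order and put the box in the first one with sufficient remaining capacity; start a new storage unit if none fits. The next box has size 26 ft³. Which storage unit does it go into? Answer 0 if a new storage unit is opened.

Storage units with room: storage unit 6 (48 ft³).
The first with room is storage unit 6.

6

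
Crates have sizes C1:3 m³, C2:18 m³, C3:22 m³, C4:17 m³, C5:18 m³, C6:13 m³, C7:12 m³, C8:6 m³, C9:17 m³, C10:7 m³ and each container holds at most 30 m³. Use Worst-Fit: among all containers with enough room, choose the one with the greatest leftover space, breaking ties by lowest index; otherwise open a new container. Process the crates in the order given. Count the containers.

Put C1 (3 m³) in container 1; 27 m³ remain.
Put C2 (18 m³) in container 1; 9 m³ remain.
Put C3 (22 m³) in container 2; 8 m³ remain.
Put C4 (17 m³) in container 3; 13 m³ remain.
Put C5 (18 m³) in container 4; 12 m³ remain.
Put C6 (13 m³) in container 3; 0 m³ remain.
Put C7 (12 m³) in container 4; 0 m³ remain.
Put C8 (6 m³) in container 1; 3 m³ remain.
Put C9 (17 m³) in container 5; 13 m³ remain.
Put C10 (7 m³) in container 5; 6 m³ remain.

5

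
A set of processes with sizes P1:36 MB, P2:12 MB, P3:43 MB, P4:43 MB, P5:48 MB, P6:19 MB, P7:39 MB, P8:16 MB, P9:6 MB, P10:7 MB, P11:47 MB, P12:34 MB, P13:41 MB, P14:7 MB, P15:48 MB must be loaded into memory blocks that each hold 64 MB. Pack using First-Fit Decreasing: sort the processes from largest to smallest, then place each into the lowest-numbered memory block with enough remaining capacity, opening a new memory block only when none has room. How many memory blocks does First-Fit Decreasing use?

Sorted descending: 48, 48, 47, 43, 43, 41, 39, 36, 34, 19, 16, 12, 7, 7, 6.
memory block 1: place 48 MB, 16 MB left
memory block 2: place 48 MB, 16 MB left
memory block 3: place 47 MB, 17 MB left
memory block 4: place 43 MB, 21 MB left
memory block 5: place 43 MB, 21 MB left
memory block 6: place 41 MB, 23 MB left
memory block 7: place 39 MB, 25 MB left
memory block 8: place 36 MB, 28 MB left
memory block 9: place 34 MB, 30 MB left
memory block 4: place 19 MB, 2 MB left
memory block 1: place 16 MB, 0 MB left
memory block 2: place 12 MB, 4 MB left
memory block 3: place 7 MB, 10 MB left
memory block 3: place 7 MB, 3 MB left
memory block 5: place 6 MB, 15 MB left
Final memory blocks: [48,16] [48,12] [47,7,7] [43,19] [43,6] [41] [39] [36] [34].

9 memory blocks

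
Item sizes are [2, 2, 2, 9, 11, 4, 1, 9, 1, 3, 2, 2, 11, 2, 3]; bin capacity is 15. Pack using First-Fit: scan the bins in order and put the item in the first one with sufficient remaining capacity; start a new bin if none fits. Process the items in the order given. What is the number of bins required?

5

Put 2 in bin 1; 13 remain.
Put 2 in bin 1; 11 remain.
Put 2 in bin 1; 9 remain.
Put 9 in bin 1; 0 remain.
Put 11 in bin 2; 4 remain.
Put 4 in bin 2; 0 remain.
Put 1 in bin 3; 14 remain.
Put 9 in bin 3; 5 remain.
Put 1 in bin 3; 4 remain.
Put 3 in bin 3; 1 remain.
Put 2 in bin 4; 13 remain.
Put 2 in bin 4; 11 remain.
Put 11 in bin 4; 0 remain.
Put 2 in bin 5; 13 remain.
Put 3 in bin 5; 10 remain.
Final bins: [2,2,2,9] [11,4] [1,9,1,3] [2,2,11] [2,3].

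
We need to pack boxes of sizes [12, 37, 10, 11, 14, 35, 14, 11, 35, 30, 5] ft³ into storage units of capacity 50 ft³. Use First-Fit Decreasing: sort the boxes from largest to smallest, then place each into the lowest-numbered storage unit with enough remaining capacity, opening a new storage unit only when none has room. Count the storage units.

Sorted descending: 37, 35, 35, 30, 14, 14, 12, 11, 11, 10, 5.
37 ft³ → storage unit 1 (remaining 13 ft³)
35 ft³ → storage unit 2 (remaining 15 ft³)
35 ft³ → storage unit 3 (remaining 15 ft³)
30 ft³ → storage unit 4 (remaining 20 ft³)
14 ft³ → storage unit 2 (remaining 1 ft³)
14 ft³ → storage unit 3 (remaining 1 ft³)
12 ft³ → storage unit 1 (remaining 1 ft³)
11 ft³ → storage unit 4 (remaining 9 ft³)
11 ft³ → storage unit 5 (remaining 39 ft³)
10 ft³ → storage unit 5 (remaining 29 ft³)
5 ft³ → storage unit 4 (remaining 4 ft³)

5 storage units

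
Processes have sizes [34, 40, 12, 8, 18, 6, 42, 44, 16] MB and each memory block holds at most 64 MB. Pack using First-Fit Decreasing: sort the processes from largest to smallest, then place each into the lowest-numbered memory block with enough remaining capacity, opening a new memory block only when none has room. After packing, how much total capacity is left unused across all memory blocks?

Sorted descending: 44, 42, 40, 34, 18, 16, 12, 8, 6.
Put 44 MB in memory block 1; 20 MB remain.
Put 42 MB in memory block 2; 22 MB remain.
Put 40 MB in memory block 3; 24 MB remain.
Put 34 MB in memory block 4; 30 MB remain.
Put 18 MB in memory block 1; 2 MB remain.
Put 16 MB in memory block 2; 6 MB remain.
Put 12 MB in memory block 3; 12 MB remain.
Put 8 MB in memory block 3; 4 MB remain.
Put 6 MB in memory block 2; 0 MB remain.
4 memory blocks × 64 MB = 256 MB; used 220 MB; unused 36 MB.

36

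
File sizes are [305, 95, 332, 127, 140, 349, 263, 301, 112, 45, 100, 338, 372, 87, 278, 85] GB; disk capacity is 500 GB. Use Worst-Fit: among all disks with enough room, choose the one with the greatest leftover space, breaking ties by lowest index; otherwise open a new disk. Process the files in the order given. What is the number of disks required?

8

Put 305 GB in disk 1; 195 GB remain.
Put 95 GB in disk 1; 100 GB remain.
Put 332 GB in disk 2; 168 GB remain.
Put 127 GB in disk 2; 41 GB remain.
Put 140 GB in disk 3; 360 GB remain.
Put 349 GB in disk 3; 11 GB remain.
Put 263 GB in disk 4; 237 GB remain.
Put 301 GB in disk 5; 199 GB remain.
Put 112 GB in disk 4; 125 GB remain.
Put 45 GB in disk 5; 154 GB remain.
Put 100 GB in disk 5; 54 GB remain.
Put 338 GB in disk 6; 162 GB remain.
Put 372 GB in disk 7; 128 GB remain.
Put 87 GB in disk 6; 75 GB remain.
Put 278 GB in disk 8; 222 GB remain.
Put 85 GB in disk 8; 137 GB remain.
Final disks: [305,95] [332,127] [140,349] [263,112] [301,45,100] [338,87] [372] [278,85].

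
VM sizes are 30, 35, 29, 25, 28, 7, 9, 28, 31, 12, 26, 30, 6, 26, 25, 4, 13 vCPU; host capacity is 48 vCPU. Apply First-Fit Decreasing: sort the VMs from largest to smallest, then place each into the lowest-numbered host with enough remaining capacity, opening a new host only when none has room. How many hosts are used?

11

Sorted descending: 35, 31, 30, 30, 29, 28, 28, 26, 26, 25, 25, 13, 12, 9, 7, 6, 4.
host 1: place 35 vCPU, 13 vCPU left
host 2: place 31 vCPU, 17 vCPU left
host 3: place 30 vCPU, 18 vCPU left
host 4: place 30 vCPU, 18 vCPU left
host 5: place 29 vCPU, 19 vCPU left
host 6: place 28 vCPU, 20 vCPU left
host 7: place 28 vCPU, 20 vCPU left
host 8: place 26 vCPU, 22 vCPU left
host 9: place 26 vCPU, 22 vCPU left
host 10: place 25 vCPU, 23 vCPU left
host 11: place 25 vCPU, 23 vCPU left
host 1: place 13 vCPU, 0 vCPU left
host 2: place 12 vCPU, 5 vCPU left
host 3: place 9 vCPU, 9 vCPU left
host 3: place 7 vCPU, 2 vCPU left
host 4: place 6 vCPU, 12 vCPU left
host 2: place 4 vCPU, 1 vCPU left
Final hosts: [35,13] [31,12,4] [30,9,7] [30,6] [29] [28] [28] [26] [26] [25] [25].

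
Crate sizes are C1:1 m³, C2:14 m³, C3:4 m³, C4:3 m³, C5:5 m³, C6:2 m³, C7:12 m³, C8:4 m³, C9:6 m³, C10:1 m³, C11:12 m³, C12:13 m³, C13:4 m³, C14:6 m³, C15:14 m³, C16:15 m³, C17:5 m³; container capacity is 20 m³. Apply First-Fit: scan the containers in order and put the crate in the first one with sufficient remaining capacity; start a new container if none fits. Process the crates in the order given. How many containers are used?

container 1: place C1 (1 m³), 19 m³ left
container 1: place C2 (14 m³), 5 m³ left
container 1: place C3 (4 m³), 1 m³ left
container 2: place C4 (3 m³), 17 m³ left
container 2: place C5 (5 m³), 12 m³ left
container 2: place C6 (2 m³), 10 m³ left
container 3: place C7 (12 m³), 8 m³ left
container 2: place C8 (4 m³), 6 m³ left
container 2: place C9 (6 m³), 0 m³ left
container 1: place C10 (1 m³), 0 m³ left
container 4: place C11 (12 m³), 8 m³ left
container 5: place C12 (13 m³), 7 m³ left
container 3: place C13 (4 m³), 4 m³ left
container 4: place C14 (6 m³), 2 m³ left
container 6: place C15 (14 m³), 6 m³ left
container 7: place C16 (15 m³), 5 m³ left
container 5: place C17 (5 m³), 2 m³ left

7 containers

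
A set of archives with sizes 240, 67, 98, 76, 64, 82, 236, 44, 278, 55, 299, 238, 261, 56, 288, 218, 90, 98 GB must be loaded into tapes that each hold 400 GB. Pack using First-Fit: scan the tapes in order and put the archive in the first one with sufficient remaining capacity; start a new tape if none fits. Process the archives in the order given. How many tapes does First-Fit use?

9

tape 1: place 240 GB, 160 GB left
tape 1: place 67 GB, 93 GB left
tape 2: place 98 GB, 302 GB left
tape 1: place 76 GB, 17 GB left
tape 2: place 64 GB, 238 GB left
tape 2: place 82 GB, 156 GB left
tape 3: place 236 GB, 164 GB left
tape 2: place 44 GB, 112 GB left
tape 4: place 278 GB, 122 GB left
tape 2: place 55 GB, 57 GB left
tape 5: place 299 GB, 101 GB left
tape 6: place 238 GB, 162 GB left
tape 7: place 261 GB, 139 GB left
tape 2: place 56 GB, 1 GB left
tape 8: place 288 GB, 112 GB left
tape 9: place 218 GB, 182 GB left
tape 3: place 90 GB, 74 GB left
tape 4: place 98 GB, 24 GB left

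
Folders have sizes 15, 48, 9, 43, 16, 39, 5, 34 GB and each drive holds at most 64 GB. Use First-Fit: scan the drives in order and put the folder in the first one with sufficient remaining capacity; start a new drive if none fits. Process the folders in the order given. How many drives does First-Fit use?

drive 1: place 15 GB, 49 GB left
drive 1: place 48 GB, 1 GB left
drive 2: place 9 GB, 55 GB left
drive 2: place 43 GB, 12 GB left
drive 3: place 16 GB, 48 GB left
drive 3: place 39 GB, 9 GB left
drive 2: place 5 GB, 7 GB left
drive 4: place 34 GB, 30 GB left
Final drives: [15,48] [9,43,5] [16,39] [34].

4 drives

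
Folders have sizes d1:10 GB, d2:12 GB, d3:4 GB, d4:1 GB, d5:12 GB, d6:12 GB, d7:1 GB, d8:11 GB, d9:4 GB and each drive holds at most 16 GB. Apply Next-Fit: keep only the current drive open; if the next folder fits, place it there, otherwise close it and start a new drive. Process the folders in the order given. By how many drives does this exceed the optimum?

0

Next-Fit: [10] [12,4] [1,12] [12,1] [11,4] → 5 drives.
Total size 67 GB; any packing needs at least ⌈67/16⌉ = 5 drives.
So 5 is already optimal.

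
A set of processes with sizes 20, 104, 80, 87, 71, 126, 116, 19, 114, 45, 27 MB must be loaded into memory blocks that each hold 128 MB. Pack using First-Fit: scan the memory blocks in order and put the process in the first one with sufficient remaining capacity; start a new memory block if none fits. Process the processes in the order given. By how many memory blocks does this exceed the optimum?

0

First-Fit: [20,104] [80,19,27] [87] [71,45] [126] [116] [114] → 7 memory blocks.
Total size 809 MB; any packing needs at least ⌈809/128⌉ = 7 memory blocks.
So 7 is already optimal.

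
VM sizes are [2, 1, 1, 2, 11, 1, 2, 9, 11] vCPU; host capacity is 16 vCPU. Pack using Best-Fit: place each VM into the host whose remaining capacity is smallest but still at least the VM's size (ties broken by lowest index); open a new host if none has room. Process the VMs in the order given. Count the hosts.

Put 2 vCPU in host 1; 14 vCPU remain.
Put 1 vCPU in host 1; 13 vCPU remain.
Put 1 vCPU in host 1; 12 vCPU remain.
Put 2 vCPU in host 1; 10 vCPU remain.
Put 11 vCPU in host 2; 5 vCPU remain.
Put 1 vCPU in host 2; 4 vCPU remain.
Put 2 vCPU in host 2; 2 vCPU remain.
Put 9 vCPU in host 1; 1 vCPU remain.
Put 11 vCPU in host 3; 5 vCPU remain.
Final hosts: [2,1,1,2,9] [11,1,2] [11].

3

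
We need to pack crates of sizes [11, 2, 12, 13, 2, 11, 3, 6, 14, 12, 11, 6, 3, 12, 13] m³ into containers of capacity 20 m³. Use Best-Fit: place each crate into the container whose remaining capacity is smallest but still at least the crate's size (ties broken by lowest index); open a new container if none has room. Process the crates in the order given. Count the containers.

9 containers

container 1: place 11 m³, 9 m³ left
container 1: place 2 m³, 7 m³ left
container 2: place 12 m³, 8 m³ left
container 3: place 13 m³, 7 m³ left
container 1: place 2 m³, 5 m³ left
container 4: place 11 m³, 9 m³ left
container 1: place 3 m³, 2 m³ left
container 3: place 6 m³, 1 m³ left
container 5: place 14 m³, 6 m³ left
container 6: place 12 m³, 8 m³ left
container 7: place 11 m³, 9 m³ left
container 5: place 6 m³, 0 m³ left
container 2: place 3 m³, 5 m³ left
container 8: place 12 m³, 8 m³ left
container 9: place 13 m³, 7 m³ left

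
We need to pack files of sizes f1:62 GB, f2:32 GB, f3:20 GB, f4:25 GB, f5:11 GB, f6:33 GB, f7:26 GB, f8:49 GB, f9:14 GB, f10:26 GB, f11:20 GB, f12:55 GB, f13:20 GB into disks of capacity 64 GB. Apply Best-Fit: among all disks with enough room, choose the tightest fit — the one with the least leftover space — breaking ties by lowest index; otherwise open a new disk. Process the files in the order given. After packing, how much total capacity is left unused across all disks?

f1 (62 GB) → disk 1 (remaining 2 GB)
f2 (32 GB) → disk 2 (remaining 32 GB)
f3 (20 GB) → disk 2 (remaining 12 GB)
f4 (25 GB) → disk 3 (remaining 39 GB)
f5 (11 GB) → disk 2 (remaining 1 GB)
f6 (33 GB) → disk 3 (remaining 6 GB)
f7 (26 GB) → disk 4 (remaining 38 GB)
f8 (49 GB) → disk 5 (remaining 15 GB)
f9 (14 GB) → disk 5 (remaining 1 GB)
f10 (26 GB) → disk 4 (remaining 12 GB)
f11 (20 GB) → disk 6 (remaining 44 GB)
f12 (55 GB) → disk 7 (remaining 9 GB)
f13 (20 GB) → disk 6 (remaining 24 GB)
7 disks × 64 GB = 448 GB; used 393 GB; unused 55 GB.

55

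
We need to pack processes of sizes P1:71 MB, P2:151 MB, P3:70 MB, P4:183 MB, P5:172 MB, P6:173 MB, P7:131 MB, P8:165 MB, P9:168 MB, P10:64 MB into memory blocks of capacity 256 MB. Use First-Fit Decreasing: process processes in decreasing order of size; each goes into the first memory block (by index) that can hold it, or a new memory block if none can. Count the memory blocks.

Sorted descending: 183, 173, 172, 168, 165, 151, 131, 71, 70, 64.
memory block 1: place 183 MB, 73 MB left
memory block 2: place 173 MB, 83 MB left
memory block 3: place 172 MB, 84 MB left
memory block 4: place 168 MB, 88 MB left
memory block 5: place 165 MB, 91 MB left
memory block 6: place 151 MB, 105 MB left
memory block 7: place 131 MB, 125 MB left
memory block 1: place 71 MB, 2 MB left
memory block 2: place 70 MB, 13 MB left
memory block 3: place 64 MB, 20 MB left
Final memory blocks: [183,71] [173,70] [172,64] [168] [165] [151] [131].

7 memory blocks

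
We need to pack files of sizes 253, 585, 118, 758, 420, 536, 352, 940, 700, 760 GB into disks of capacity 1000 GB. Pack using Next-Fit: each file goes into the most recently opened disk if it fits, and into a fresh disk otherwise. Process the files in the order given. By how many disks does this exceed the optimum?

1

Next-Fit: [253,585,118] [758] [420,536] [352] [940] [700] [760] → 7 disks.
Total size 5422 GB; any packing needs at least ⌈5422/1000⌉ = 6 disks.
An optimal packing achieves that bound: [940] [760,118] [758] [700,253] [585,352] [536,420] → 6 disks.
Excess: 7 − 6 = 1.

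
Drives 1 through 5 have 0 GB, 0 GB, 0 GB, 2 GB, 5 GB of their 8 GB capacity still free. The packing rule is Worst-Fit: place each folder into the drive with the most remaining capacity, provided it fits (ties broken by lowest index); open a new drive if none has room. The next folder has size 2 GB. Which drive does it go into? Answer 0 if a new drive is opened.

Drives with room: drive 4 (2 GB), drive 5 (5 GB).
Most room is drive 5 with 5 GB free.

5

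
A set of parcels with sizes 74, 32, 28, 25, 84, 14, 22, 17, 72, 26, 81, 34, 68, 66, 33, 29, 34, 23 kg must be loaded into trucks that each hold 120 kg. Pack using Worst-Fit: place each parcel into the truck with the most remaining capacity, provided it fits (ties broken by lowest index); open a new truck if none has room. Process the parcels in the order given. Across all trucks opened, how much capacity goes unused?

truck 1: place 74 kg, 46 kg left
truck 1: place 32 kg, 14 kg left
truck 2: place 28 kg, 92 kg left
truck 2: place 25 kg, 67 kg left
truck 3: place 84 kg, 36 kg left
truck 2: place 14 kg, 53 kg left
truck 2: place 22 kg, 31 kg left
truck 3: place 17 kg, 19 kg left
truck 4: place 72 kg, 48 kg left
truck 4: place 26 kg, 22 kg left
truck 5: place 81 kg, 39 kg left
truck 5: place 34 kg, 5 kg left
truck 6: place 68 kg, 52 kg left
truck 7: place 66 kg, 54 kg left
truck 7: place 33 kg, 21 kg left
truck 6: place 29 kg, 23 kg left
truck 8: place 34 kg, 86 kg left
truck 8: place 23 kg, 63 kg left
8 trucks × 120 kg = 960 kg; used 762 kg; unused 198 kg.

198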